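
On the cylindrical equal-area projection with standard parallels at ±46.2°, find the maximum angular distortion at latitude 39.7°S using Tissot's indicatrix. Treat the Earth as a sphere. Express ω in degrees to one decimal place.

Cylindrical equal-area (φ₀ = 46.2°): h = cos φ / cos 46.2° along meridians, k = cos 46.2° / cos φ along parallels; h·k = 1.
At 39.7°: h = 1.112, k = 0.8996; principal scales a = 1.112, b = 0.8996.
sin(ω/2) = (a − b)/(a + b) = 0.2120/2.011 = 0.1054, so ω = 2 arcsin(0.1054) ≈ 12.1°.

12.1°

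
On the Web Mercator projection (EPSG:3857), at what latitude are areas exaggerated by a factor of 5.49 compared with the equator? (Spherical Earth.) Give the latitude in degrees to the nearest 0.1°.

Mercator areal scale is sec²φ.
sec²φ = 5.49  ⇒  cos²φ = 0.1821  ⇒  cos φ = 0.4268.
φ = arccos(0.4268) ≈ 64.7°.

64.7°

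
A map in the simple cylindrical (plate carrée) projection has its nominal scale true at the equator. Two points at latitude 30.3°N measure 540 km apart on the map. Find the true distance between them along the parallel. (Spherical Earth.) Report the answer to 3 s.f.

In the plate carrée (x = Rλ, y = Rφ), meridians are true-scale (h = 1) and parallels are stretched by k = sec φ.
Along the parallel at 30.3°, map distances are exaggerated by k = sec 30.3° = 1.158.
True distance = 540 / 1.158 = 540 × cos 30.3° ≈ 466 km.

466 km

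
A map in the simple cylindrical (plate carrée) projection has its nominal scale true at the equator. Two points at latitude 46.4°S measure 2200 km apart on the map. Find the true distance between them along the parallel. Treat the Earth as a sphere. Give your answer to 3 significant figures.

1520 km

For the equirectangular projection with φ₀ = 0 (plate carrée), h = 1 along meridians and k = sec φ along parallels.
Along the parallel at 46.4°, map distances are exaggerated by k = sec 46.4° = 1.450.
True distance = 2200 / 1.450 = 2200 × cos 46.4° ≈ 1520 km.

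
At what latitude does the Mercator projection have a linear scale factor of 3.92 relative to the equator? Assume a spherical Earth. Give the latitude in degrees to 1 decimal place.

Mercator scale is k = sec φ = 1/cos φ.
1/cos φ = 3.92  ⇒  cos φ = 0.2551  ⇒  φ = arccos(0.2551) ≈ 75.2°.

75.2°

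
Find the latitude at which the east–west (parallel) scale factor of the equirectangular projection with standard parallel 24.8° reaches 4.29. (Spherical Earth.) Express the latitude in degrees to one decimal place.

The equidistant cylindrical projection with φ₀ = 24.8° has h = 1 (meridians true) and k = cos φ₀ / cos φ along parallels.
k = cos φ₀ / cos φ = 4.29  ⇒  cos φ = cos 24.8° / 4.29 = 0.2116.
φ = arccos(0.2116) ≈ 77.8°.

77.8°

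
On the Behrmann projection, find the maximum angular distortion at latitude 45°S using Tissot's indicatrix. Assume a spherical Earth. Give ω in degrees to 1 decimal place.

23.1°

Behrmann is a cylindrical equal-area projection with standard parallels at ±30°. For cylindrical equal-area with standard parallel φ₀, h = cos φ / cos φ₀ and k = cos φ₀ / cos φ, so h·k = 1.
At 45°: h = 0.8165, k = 1.225; principal scales a = 1.225, b = 0.8165.
sin(ω/2) = (a − b)/(a + b) = 0.4082/2.041 = 0.2000, so ω = 2 arcsin(0.2000) ≈ 23.1°.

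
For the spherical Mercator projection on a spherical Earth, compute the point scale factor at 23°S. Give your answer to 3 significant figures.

The Mercator projection is conformal; its linear scale factor is the same in every direction and equals sec φ = 1/cos φ.
k = 1/cos 23° = 1/0.9205 = 1.086.

1.09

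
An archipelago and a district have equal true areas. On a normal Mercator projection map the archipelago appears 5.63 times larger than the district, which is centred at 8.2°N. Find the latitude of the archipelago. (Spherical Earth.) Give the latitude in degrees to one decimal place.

For equal true areas on Mercator, apparent areas scale as sec²φ, so the ratio is cos²φ₂ / cos²φ₁.
cos²φ₂ / cos²φ₁ = 5.63  ⇒  cos φ₁ = cos 8.2° / √5.63 = 0.9898/2.373 = 0.4171.
φ₁ = arccos(0.4171) ≈ 65.3°.

65.3°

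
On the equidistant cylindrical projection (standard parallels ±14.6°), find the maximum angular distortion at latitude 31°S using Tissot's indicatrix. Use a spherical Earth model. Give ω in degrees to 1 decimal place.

6.9°

The equidistant cylindrical projection with φ₀ = 14.6° has h = 1 (meridians true) and k = cos φ₀ / cos φ along parallels.
At 31°: h = 1.000, k = 1.129; principal scales a = 1.129, b = 1.000.
sin(ω/2) = (a − b)/(a + b) = 0.1290/2.129 = 0.06057, so ω = 2 arcsin(0.06057) ≈ 6.9°.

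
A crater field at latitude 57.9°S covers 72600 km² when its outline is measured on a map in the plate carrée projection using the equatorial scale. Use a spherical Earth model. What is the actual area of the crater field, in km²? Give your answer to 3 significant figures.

For the equirectangular projection with φ₀ = 0 (plate carrée), h = 1 along meridians and k = sec φ along parallels.
Areal scale = h·k = 1 × sec φ; at 57.9°, h = 1.000, k = 1.882, so h·k = 1.882.
True area = apparent / (areal scale) = 72600 / 1.882 ≈ 38600 km².

38600 km²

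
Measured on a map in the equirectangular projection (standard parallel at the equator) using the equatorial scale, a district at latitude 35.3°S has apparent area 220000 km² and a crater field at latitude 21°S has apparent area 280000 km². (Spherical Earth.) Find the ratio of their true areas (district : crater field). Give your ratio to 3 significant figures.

0.687

Plate carrée has h = 1 and k = sec φ, giving areal scale sec φ; true area = (apparent area) · cos φ.
True area of district: 220000 × cos(35.3°) = 220000 × 0.8161 = 179600 km².
True area of crater field: 280000 × cos(21°) = 280000 × 0.9336 = 261400 km².
Ratio = 179600 / 261400 ≈ 0.687.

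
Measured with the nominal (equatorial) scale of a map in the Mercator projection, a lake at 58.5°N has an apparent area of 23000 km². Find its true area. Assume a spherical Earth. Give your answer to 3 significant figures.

6280 km²

For Mercator, h = k = sec φ (a conformal cylindrical projection has a single point scale, 1/cos φ).
Areal scale = k² = sec²φ = 1/cos²(58.5°) = 1/0.5225² = 3.663.
True area = apparent / (areal scale) = 23000 / 3.663 ≈ 6280 km².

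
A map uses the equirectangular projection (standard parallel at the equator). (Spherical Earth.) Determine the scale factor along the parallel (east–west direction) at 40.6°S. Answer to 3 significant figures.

1.32

For the equirectangular projection with φ₀ = 0 (plate carrée), h = 1 along meridians and k = sec φ along parallels.
k = 1/cos 40.6° = 1/0.7593 = 1.317.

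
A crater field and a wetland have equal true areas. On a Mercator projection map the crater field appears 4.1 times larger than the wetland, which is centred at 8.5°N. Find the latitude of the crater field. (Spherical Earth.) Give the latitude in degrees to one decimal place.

On Mercator, (apparent₁)/(apparent₂) = sec²φ₁ / sec²φ₂ when true areas are equal.
cos²φ₂ / cos²φ₁ = 4.1  ⇒  cos φ₁ = cos 8.5° / √4.1 = 0.9890/2.025 = 0.4884.
φ₁ = arccos(0.4884) ≈ 60.8°.

60.8°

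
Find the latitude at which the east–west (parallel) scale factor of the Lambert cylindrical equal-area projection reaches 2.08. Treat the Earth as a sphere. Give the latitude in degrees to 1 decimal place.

61.3°

The Lambert cylindrical equal-area projection is the cylindrical equal-area projection with its standard parallel at the equator (φ₀ = 0). A cylindrical equal-area projection with standard parallel φ₀ has meridian scale h = cos φ / cos φ₀ and parallel scale k = cos φ₀ / cos φ (so areas are preserved, h·k = 1).
k = cos φ₀ / cos φ = 2.08  ⇒  cos φ = cos 0° / 2.08 = 0.4808.
φ = arccos(0.4808) ≈ 61.3°.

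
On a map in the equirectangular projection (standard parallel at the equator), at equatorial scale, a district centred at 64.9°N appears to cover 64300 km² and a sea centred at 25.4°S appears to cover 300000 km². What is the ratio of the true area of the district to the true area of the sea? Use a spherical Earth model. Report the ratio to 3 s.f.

Plate carrée has h = 1 and k = sec φ, giving areal scale sec φ; true area = (apparent area) · cos φ.
True area of district: 64300 × cos(64.9°) = 64300 × 0.4242 = 27280 km².
True area of sea: 300000 × cos(25.4°) = 300000 × 0.9033 = 271000 km².
Ratio = 27280 / 271000 ≈ 0.101.

0.101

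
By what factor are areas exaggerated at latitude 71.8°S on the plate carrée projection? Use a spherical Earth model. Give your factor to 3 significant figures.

In the plate carrée (x = Rλ, y = Rφ), meridians are true-scale (h = 1) and parallels are stretched by k = sec φ.
Areal scale = h·k = 1 × sec φ; at 71.8°, h = 1.000, k = 3.202, so h·k = 3.202.

3.20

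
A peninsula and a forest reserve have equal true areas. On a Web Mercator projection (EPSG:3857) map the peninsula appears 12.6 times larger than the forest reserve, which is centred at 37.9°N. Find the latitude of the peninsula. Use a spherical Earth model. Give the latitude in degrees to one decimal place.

On Mercator, (apparent₁)/(apparent₂) = sec²φ₁ / sec²φ₂ when true areas are equal.
cos²φ₂ / cos²φ₁ = 12.6  ⇒  cos φ₁ = cos 37.9° / √12.6 = 0.7891/3.550 = 0.2223.
φ₁ = arccos(0.2223) ≈ 77.2°.

77.2°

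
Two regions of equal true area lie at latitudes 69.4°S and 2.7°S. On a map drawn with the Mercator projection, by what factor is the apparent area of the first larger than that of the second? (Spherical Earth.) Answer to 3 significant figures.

8.06

Mercator areal scale is sec²φ.
At 69.4°: sec²(69.4°) = 1/0.3518² = 8.078.
At 2.7°: sec²(2.7°) = 1/0.9989² = 1.002.
Ratio = 8.078/1.002 = cos²(2.7°)/cos²(69.4°) ≈ 8.06.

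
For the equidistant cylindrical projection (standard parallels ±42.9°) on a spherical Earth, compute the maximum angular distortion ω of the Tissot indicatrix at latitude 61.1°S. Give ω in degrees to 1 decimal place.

In the equirectangular projection with standard parallel φ₀ = 42.9° (x = Rλ cos φ₀, y = Rφ), meridians are true-scale (h = 1) and the parallel scale is k = cos φ₀ / cos φ.
At 61.1°: h = 1.000, k = 1.516; principal scales a = 1.516, b = 1.000.
sin(ω/2) = (a − b)/(a + b) = 0.5158/2.516 = 0.2050, so ω = 2 arcsin(0.2050) ≈ 23.7°.

23.7°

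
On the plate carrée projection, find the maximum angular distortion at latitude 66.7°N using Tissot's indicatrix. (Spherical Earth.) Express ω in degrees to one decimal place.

51.3°

For the equirectangular projection with φ₀ = 0 (plate carrée), h = 1 along meridians and k = sec φ along parallels.
At 66.7°: h = 1.000, k = 2.528; principal scales a = 2.528, b = 1.000.
sin(ω/2) = (a − b)/(a + b) = 1.528/3.528 = 0.4331, so ω = 2 arcsin(0.4331) ≈ 51.3°.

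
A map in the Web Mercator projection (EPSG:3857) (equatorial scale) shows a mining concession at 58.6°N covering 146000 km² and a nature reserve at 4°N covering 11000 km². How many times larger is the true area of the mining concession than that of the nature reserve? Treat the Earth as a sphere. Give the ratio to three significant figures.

Since Mercator area scale is 1/cos²φ, the true area equals the apparent area multiplied by cos²φ.
True area of mining concession: 146000 × cos²(58.6°) = 146000 × 0.2715 = 39630 km².
True area of nature reserve: 11000 × cos²(4°) = 11000 × 0.9951 = 10950 km².
Ratio = 39630 / 10950 ≈ 3.62.

3.62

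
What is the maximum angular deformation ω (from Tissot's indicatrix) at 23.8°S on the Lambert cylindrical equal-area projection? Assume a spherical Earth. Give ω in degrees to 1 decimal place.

The Lambert cylindrical equal-area projection is the cylindrical equal-area projection with its standard parallel at the equator (φ₀ = 0). For cylindrical equal-area with standard parallel φ₀, h = cos φ / cos φ₀ and k = cos φ₀ / cos φ, so h·k = 1.
At 23.8°: h = 0.9150, k = 1.093; principal scales a = 1.093, b = 0.9150.
sin(ω/2) = (a − b)/(a + b) = 0.1780/2.008 = 0.08864, so ω = 2 arcsin(0.08864) ≈ 10.2°.

10.2°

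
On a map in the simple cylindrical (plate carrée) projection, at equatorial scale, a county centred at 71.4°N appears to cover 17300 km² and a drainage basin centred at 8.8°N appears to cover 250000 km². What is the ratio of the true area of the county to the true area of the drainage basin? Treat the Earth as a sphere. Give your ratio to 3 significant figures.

0.0223

Plate carrée has h = 1 and k = sec φ, giving areal scale sec φ; true area = (apparent area) · cos φ.
True area of county: 17300 × cos(71.4°) = 17300 × 0.3190 = 5518 km².
True area of drainage basin: 250000 × cos(8.8°) = 250000 × 0.9882 = 247100 km².
Ratio = 5518 / 247100 ≈ 0.0223.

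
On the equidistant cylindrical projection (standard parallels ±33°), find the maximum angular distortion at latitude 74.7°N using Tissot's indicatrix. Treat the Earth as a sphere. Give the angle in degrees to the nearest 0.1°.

62.8°

In the equirectangular projection with standard parallel φ₀ = 33° (x = Rλ cos φ₀, y = Rφ), meridians are true-scale (h = 1) and the parallel scale is k = cos φ₀ / cos φ.
At 74.7°: h = 1.000, k = 3.178; principal scales a = 3.178, b = 1.000.
sin(ω/2) = (a − b)/(a + b) = 2.178/4.178 = 0.5213, so ω = 2 arcsin(0.5213) ≈ 62.8°.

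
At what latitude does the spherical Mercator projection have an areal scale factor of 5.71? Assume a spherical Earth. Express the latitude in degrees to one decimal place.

Mercator areal scale is sec²φ.
sec²φ = 5.71  ⇒  cos²φ = 0.1751  ⇒  cos φ = 0.4185.
φ = arccos(0.4185) ≈ 65.3°.

65.3°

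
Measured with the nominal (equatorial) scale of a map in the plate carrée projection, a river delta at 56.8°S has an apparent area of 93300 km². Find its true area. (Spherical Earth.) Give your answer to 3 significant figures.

51100 km²

In the plate carrée (x = Rλ, y = Rφ), meridians are true-scale (h = 1) and parallels are stretched by k = sec φ.
Areal scale = h·k = 1 × sec φ; at 56.8°, h = 1.000, k = 1.826, so h·k = 1.826.
True area = apparent / (areal scale) = 93300 / 1.826 ≈ 51100 km².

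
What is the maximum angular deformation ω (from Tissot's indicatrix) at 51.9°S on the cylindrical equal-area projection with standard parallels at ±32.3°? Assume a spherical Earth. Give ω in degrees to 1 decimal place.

A cylindrical equal-area projection with standard parallel φ₀ has meridian scale h = cos φ / cos φ₀ and parallel scale k = cos φ₀ / cos φ (so areas are preserved, h·k = 1).
At 51.9°: h = 0.7300, k = 1.370; principal scales a = 1.370, b = 0.7300.
sin(ω/2) = (a − b)/(a + b) = 0.6399/2.100 = 0.3047, so ω = 2 arcsin(0.3047) ≈ 35.5°.

35.5°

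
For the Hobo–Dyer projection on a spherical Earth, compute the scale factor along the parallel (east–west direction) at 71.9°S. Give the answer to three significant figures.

2.55

The Hobo–Dyer projection is cylindrical equal-area with φ₀ = 37.5°. A cylindrical equal-area projection with standard parallel φ₀ has meridian scale h = cos φ / cos φ₀ and parallel scale k = cos φ₀ / cos φ (so areas are preserved, h·k = 1).
k = cos 37.5° / cos 71.9° = 0.7934/0.3107 = 2.554.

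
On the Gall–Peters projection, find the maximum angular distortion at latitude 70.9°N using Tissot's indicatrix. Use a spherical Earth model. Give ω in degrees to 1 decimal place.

Gall–Peters is a cylindrical equal-area projection with standard parallels at ±45°. A cylindrical equal-area projection with standard parallel φ₀ has meridian scale h = cos φ / cos φ₀ and parallel scale k = cos φ₀ / cos φ (so areas are preserved, h·k = 1).
At 70.9°: h = 0.4628, k = 2.161; principal scales a = 2.161, b = 0.4628.
sin(ω/2) = (a − b)/(a + b) = 1.698/2.624 = 0.6473, so ω = 2 arcsin(0.6473) ≈ 80.7°.

80.7°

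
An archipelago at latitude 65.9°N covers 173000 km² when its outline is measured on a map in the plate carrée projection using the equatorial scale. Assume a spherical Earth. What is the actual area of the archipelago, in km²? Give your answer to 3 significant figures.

70600 km²

In the plate carrée (x = Rλ, y = Rφ), meridians are true-scale (h = 1) and parallels are stretched by k = sec φ.
Areal scale = h·k = 1 × sec φ; at 65.9°, h = 1.000, k = 2.449, so h·k = 2.449.
True area = apparent / (areal scale) = 173000 / 2.449 ≈ 70600 km².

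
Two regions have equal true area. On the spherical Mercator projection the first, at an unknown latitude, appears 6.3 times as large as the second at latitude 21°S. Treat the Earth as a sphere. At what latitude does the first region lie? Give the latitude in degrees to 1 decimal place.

68.2°

For equal true areas on Mercator, apparent areas scale as sec²φ, so the ratio is cos²φ₂ / cos²φ₁.
cos²φ₂ / cos²φ₁ = 6.3  ⇒  cos φ₁ = cos 21° / √6.3 = 0.9336/2.510 = 0.3719.
φ₁ = arccos(0.3719) ≈ 68.2°.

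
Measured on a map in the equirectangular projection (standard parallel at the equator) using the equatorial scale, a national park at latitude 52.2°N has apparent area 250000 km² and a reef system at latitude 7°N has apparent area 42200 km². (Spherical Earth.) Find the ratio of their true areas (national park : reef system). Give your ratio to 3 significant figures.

Plate carrée has h = 1 and k = sec φ, giving areal scale sec φ; true area = (apparent area) · cos φ.
True area of national park: 250000 × cos(52.2°) = 250000 × 0.6129 = 153200 km².
True area of reef system: 42200 × cos(7°) = 42200 × 0.9925 = 41890 km².
Ratio = 153200 / 41890 ≈ 3.66.

3.66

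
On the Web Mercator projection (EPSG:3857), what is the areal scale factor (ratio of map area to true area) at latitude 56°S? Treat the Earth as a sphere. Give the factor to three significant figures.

3.20

The Mercator projection is conformal; its linear scale factor is the same in every direction and equals sec φ = 1/cos φ.
Areal scale = k² = sec²φ = 1/cos²(56°) = 1/0.5592² = 3.198.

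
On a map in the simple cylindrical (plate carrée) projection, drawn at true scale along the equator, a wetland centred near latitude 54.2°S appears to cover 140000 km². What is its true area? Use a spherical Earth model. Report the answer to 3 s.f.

81900 km²

Plate carrée maps x = Rλ, y = Rφ. The meridian scale is h = 1 and the parallel scale is k = 1/cos φ = sec φ.
Areal scale = h·k = 1 × sec φ; at 54.2°, h = 1.000, k = 1.710, so h·k = 1.710.
True area = apparent / (areal scale) = 140000 / 1.710 ≈ 81900 km².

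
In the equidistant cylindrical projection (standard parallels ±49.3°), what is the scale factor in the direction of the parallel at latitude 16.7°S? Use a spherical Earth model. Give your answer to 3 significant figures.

0.681

The equidistant cylindrical projection with φ₀ = 49.3° has h = 1 (meridians true) and k = cos φ₀ / cos φ along parallels.
k = cos 49.3° / cos 16.7° = 0.6521/0.9578 = 0.6808.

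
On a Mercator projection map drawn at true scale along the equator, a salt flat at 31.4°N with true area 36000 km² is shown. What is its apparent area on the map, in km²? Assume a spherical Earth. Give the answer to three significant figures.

Mercator is conformal, so the point scale is isotropic: h = k = sec φ = 1/cos φ.
Areal scale = k² = sec²φ = 1/cos²(31.4°) = 1/0.8536² = 1.373.
Apparent area = 36000 × 1.373 ≈ 49400 km².

49400 km²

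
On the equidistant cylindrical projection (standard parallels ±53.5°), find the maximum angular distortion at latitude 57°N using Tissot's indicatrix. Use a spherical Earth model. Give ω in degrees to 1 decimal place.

5.0°

With standard parallel φ₀ = 53.5°, the equirectangular projection gives x = Rλ cos φ₀, y = Rφ, so h = 1 and k = cos 53.5° / cos φ.
At 57°: h = 1.000, k = 1.092; principal scales a = 1.092, b = 1.000.
sin(ω/2) = (a − b)/(a + b) = 0.09214/2.092 = 0.04404, so ω = 2 arcsin(0.04404) ≈ 5.0°.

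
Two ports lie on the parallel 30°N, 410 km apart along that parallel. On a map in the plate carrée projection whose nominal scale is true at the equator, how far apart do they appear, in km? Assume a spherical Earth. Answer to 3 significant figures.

473 km

In the plate carrée (x = Rλ, y = Rφ), meridians are true-scale (h = 1) and parallels are stretched by k = sec φ.
Along the parallel, k = sec 30° = 1/0.8660 = 1.155.
Map distance = 410 × 1.155 ≈ 473 km.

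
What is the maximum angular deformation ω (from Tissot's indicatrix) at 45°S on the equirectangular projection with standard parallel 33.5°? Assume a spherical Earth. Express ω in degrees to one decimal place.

9.4°

In the equirectangular projection with standard parallel φ₀ = 33.5° (x = Rλ cos φ₀, y = Rφ), meridians are true-scale (h = 1) and the parallel scale is k = cos φ₀ / cos φ.
At 45°: h = 1.000, k = 1.179; principal scales a = 1.179, b = 1.000.
sin(ω/2) = (a − b)/(a + b) = 0.1793/2.179 = 0.08227, so ω = 2 arcsin(0.08227) ≈ 9.4°.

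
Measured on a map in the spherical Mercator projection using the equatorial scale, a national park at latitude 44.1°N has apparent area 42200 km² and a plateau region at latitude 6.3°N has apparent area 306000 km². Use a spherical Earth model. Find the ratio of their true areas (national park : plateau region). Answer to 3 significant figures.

0.0720

Since Mercator area scale is 1/cos²φ, the true area equals the apparent area multiplied by cos²φ.
True area of national park: 42200 × cos²(44.1°) = 42200 × 0.5157 = 21760 km².
True area of plateau region: 306000 × cos²(6.3°) = 306000 × 0.9880 = 302300 km².
Ratio = 21760 / 302300 ≈ 0.0720.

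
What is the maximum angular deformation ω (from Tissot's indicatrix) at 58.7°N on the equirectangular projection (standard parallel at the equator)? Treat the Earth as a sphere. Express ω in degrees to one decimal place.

Plate carrée maps x = Rλ, y = Rφ. The meridian scale is h = 1 and the parallel scale is k = 1/cos φ = sec φ.
At 58.7°: h = 1.000, k = 1.925; principal scales a = 1.925, b = 1.000.
sin(ω/2) = (a − b)/(a + b) = 0.9249/2.925 = 0.3162, so ω = 2 arcsin(0.3162) ≈ 36.9°.

36.9°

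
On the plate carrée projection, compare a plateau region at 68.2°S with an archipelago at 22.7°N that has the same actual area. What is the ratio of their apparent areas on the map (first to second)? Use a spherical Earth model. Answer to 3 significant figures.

2.48

Plate carrée maps x = Rλ, y = Rφ. The meridian scale is h = 1 and the parallel scale is k = 1/cos φ = sec φ.
Areal scale at 68.2°: h·k = 1.000 × 2.693 = 2.693.
Areal scale at 22.7°: h·k = 1.000 × 1.084 = 1.084.
Ratio = 2.693/1.084 ≈ 2.48.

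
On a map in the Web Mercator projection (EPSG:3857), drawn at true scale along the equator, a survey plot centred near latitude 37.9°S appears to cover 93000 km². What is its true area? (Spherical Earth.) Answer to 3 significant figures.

57900 km²

Mercator is conformal, so the point scale is isotropic: h = k = sec φ = 1/cos φ.
Areal scale = k² = sec²φ = 1/cos²(37.9°) = 1/0.7891² = 1.606.
True area = apparent / (areal scale) = 93000 / 1.606 ≈ 57900 km².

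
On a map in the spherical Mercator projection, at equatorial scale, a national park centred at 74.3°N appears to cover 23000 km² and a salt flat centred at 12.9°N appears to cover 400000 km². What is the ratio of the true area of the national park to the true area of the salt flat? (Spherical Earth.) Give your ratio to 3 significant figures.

Mercator's areal exaggeration is sec²φ; hence true area = (apparent area) · cos²φ.
True area of national park: 23000 × cos²(74.3°) = 23000 × 0.07322 = 1684 km².
True area of salt flat: 400000 × cos²(12.9°) = 400000 × 0.9502 = 380100 km².
Ratio = 1684 / 380100 ≈ 0.00443.

0.00443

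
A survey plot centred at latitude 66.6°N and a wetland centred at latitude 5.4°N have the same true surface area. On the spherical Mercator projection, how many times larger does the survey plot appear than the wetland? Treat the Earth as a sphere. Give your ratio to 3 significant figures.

6.28

Mercator areal scale is sec²φ.
At 66.6°: sec²(66.6°) = 1/0.3971² = 6.340.
At 5.4°: sec²(5.4°) = 1/0.9956² = 1.009.
Ratio = 6.340/1.009 = cos²(5.4°)/cos²(66.6°) ≈ 6.28.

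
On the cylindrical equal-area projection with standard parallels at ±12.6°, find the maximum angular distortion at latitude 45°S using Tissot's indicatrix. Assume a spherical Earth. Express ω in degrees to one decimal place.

Cylindrical equal-area (φ₀ = 12.6°): h = cos φ / cos 12.6° along meridians, k = cos 12.6° / cos φ along parallels; h·k = 1.
At 45°: h = 0.7246, k = 1.380; principal scales a = 1.380, b = 0.7246.
sin(ω/2) = (a − b)/(a + b) = 0.6556/2.105 = 0.3115, so ω = 2 arcsin(0.3115) ≈ 36.3°.

36.3°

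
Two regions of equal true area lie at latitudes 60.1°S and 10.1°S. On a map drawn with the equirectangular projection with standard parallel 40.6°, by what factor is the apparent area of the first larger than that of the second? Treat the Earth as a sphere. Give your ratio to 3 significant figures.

The equidistant cylindrical projection with φ₀ = 40.6° has h = 1 (meridians true) and k = cos φ₀ / cos φ along parallels.
Areal scale at 60.1°: h·k = 1.000 × 1.523 = 1.523.
Areal scale at 10.1°: h·k = 1.000 × 0.7712 = 0.7712.
Ratio = 1.523/0.7712 ≈ 1.97.

1.97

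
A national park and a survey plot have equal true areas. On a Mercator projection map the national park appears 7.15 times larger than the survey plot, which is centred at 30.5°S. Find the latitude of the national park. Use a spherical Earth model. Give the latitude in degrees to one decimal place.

71.2°

For equal true areas on Mercator, apparent areas scale as sec²φ, so the ratio is cos²φ₂ / cos²φ₁.
cos²φ₂ / cos²φ₁ = 7.15  ⇒  cos φ₁ = cos 30.5° / √7.15 = 0.8616/2.674 = 0.3222.
φ₁ = arccos(0.3222) ≈ 71.2°.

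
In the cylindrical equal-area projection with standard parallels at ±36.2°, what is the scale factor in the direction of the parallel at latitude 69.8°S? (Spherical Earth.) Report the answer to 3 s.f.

For cylindrical equal-area with standard parallel φ₀, h = cos φ / cos φ₀ and k = cos φ₀ / cos φ, so h·k = 1.
k = cos 36.2° / cos 69.8° = 0.8070/0.3453 = 2.337.

2.34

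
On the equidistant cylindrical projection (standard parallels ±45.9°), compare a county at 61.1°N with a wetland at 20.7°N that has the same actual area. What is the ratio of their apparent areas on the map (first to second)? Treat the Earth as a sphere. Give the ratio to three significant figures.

1.94

In the equirectangular projection with standard parallel φ₀ = 45.9° (x = Rλ cos φ₀, y = Rφ), meridians are true-scale (h = 1) and the parallel scale is k = cos φ₀ / cos φ.
Areal scale at 61.1°: h·k = 1.000 × 1.440 = 1.440.
Areal scale at 20.7°: h·k = 1.000 × 0.7439 = 0.7439.
Ratio = 1.440/0.7439 ≈ 1.94.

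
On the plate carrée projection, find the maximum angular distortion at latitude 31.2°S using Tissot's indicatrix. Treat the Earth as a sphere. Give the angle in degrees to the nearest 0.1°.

In the plate carrée (x = Rλ, y = Rφ), meridians are true-scale (h = 1) and parallels are stretched by k = sec φ.
At 31.2°: h = 1.000, k = 1.169; principal scales a = 1.169, b = 1.000.
sin(ω/2) = (a − b)/(a + b) = 0.1691/2.169 = 0.07796, so ω = 2 arcsin(0.07796) ≈ 8.9°.

8.9°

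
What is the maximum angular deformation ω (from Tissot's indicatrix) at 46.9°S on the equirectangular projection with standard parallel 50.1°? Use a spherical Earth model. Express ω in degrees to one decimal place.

With standard parallel φ₀ = 50.1°, the equirectangular projection gives x = Rλ cos φ₀, y = Rφ, so h = 1 and k = cos 50.1° / cos φ.
At 46.9°: h = 1.000, k = 0.9388; principal scales a = 1.000, b = 0.9388.
sin(ω/2) = (a − b)/(a + b) = 0.06121/1.939 = 0.03157, so ω = 2 arcsin(0.03157) ≈ 3.6°.

3.6°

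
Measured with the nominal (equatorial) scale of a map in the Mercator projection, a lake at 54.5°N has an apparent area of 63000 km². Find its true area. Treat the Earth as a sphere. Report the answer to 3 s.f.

Mercator is conformal, so the point scale is isotropic: h = k = sec φ = 1/cos φ.
Areal scale = k² = sec²φ = 1/cos²(54.5°) = 1/0.5807² = 2.965.
True area = apparent / (areal scale) = 63000 / 2.965 ≈ 21200 km².

21200 km²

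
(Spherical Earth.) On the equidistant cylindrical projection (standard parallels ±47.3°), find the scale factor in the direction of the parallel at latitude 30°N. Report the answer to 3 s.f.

0.783

With standard parallel φ₀ = 47.3°, the equirectangular projection gives x = Rλ cos φ₀, y = Rφ, so h = 1 and k = cos 47.3° / cos φ.
k = cos 47.3° / cos 30° = 0.6782/0.8660 = 0.7831.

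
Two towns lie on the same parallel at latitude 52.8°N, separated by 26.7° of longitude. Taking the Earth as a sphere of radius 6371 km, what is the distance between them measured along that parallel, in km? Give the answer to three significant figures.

Arc length along a parallel = R cos φ · Δλ (with Δλ in radians).
= 6371 × cos 52.8° × (26.7° × π/180) = 6371 × 0.6046 × 0.4660 ≈ 1790 km.

1790 km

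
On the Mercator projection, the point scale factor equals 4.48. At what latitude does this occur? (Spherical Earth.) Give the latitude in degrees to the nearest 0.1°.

Mercator scale is k = sec φ = 1/cos φ.
1/cos φ = 4.48  ⇒  cos φ = 0.2232  ⇒  φ = arccos(0.2232) ≈ 77.1°.

77.1°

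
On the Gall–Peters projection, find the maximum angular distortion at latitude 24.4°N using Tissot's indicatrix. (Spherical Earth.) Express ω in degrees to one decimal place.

Gall–Peters is a cylindrical equal-area projection with standard parallels at ±45°. For cylindrical equal-area with standard parallel φ₀, h = cos φ / cos φ₀ and k = cos φ₀ / cos φ, so h·k = 1.
At 24.4°: h = 1.288, k = 0.7765; principal scales a = 1.288, b = 0.7765.
sin(ω/2) = (a − b)/(a + b) = 0.5114/2.064 = 0.2477, so ω = 2 arcsin(0.2477) ≈ 28.7°.

28.7°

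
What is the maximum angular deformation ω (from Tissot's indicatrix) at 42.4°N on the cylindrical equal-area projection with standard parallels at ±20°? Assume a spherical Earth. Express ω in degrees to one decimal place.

Cylindrical equal-area (φ₀ = 20°): h = cos φ / cos 20° along meridians, k = cos 20° / cos φ along parallels; h·k = 1.
At 42.4°: h = 0.7858, k = 1.273; principal scales a = 1.273, b = 0.7858.
sin(ω/2) = (a − b)/(a + b) = 0.4867/2.058 = 0.2364, so ω = 2 arcsin(0.2364) ≈ 27.4°.

27.4°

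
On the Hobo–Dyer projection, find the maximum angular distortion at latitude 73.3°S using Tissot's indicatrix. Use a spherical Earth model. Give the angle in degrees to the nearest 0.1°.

The Hobo–Dyer projection is cylindrical equal-area with φ₀ = 37.5°. For cylindrical equal-area with standard parallel φ₀, h = cos φ / cos φ₀ and k = cos φ₀ / cos φ, so h·k = 1.
At 73.3°: h = 0.3622, k = 2.761; principal scales a = 2.761, b = 0.3622.
sin(ω/2) = (a − b)/(a + b) = 2.399/3.123 = 0.7680, so ω = 2 arcsin(0.7680) ≈ 100.4°.

100.4°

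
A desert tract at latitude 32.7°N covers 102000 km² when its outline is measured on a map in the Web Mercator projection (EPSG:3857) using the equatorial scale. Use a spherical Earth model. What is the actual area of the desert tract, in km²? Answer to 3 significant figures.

Mercator is conformal, so the point scale is isotropic: h = k = sec φ = 1/cos φ.
Areal scale = k² = sec²φ = 1/cos²(32.7°) = 1/0.8415² = 1.412.
True area = apparent / (areal scale) = 102000 / 1.412 ≈ 72200 km².

72200 km²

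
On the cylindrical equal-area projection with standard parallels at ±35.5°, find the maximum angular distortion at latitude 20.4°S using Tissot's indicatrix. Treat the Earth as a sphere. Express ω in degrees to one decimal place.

16.1°

For cylindrical equal-area with standard parallel φ₀, h = cos φ / cos φ₀ and k = cos φ₀ / cos φ, so h·k = 1.
At 20.4°: h = 1.151, k = 0.8686; principal scales a = 1.151, b = 0.8686.
sin(ω/2) = (a − b)/(a + b) = 0.2827/2.020 = 0.1400, so ω = 2 arcsin(0.1400) ≈ 16.1°.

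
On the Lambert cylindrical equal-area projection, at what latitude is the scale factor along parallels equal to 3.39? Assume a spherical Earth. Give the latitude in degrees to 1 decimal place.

72.8°

The Lambert cylindrical equal-area projection is the cylindrical equal-area projection with its standard parallel at the equator (φ₀ = 0). For cylindrical equal-area with standard parallel φ₀, h = cos φ / cos φ₀ and k = cos φ₀ / cos φ, so h·k = 1.
k = cos φ₀ / cos φ = 3.39  ⇒  cos φ = cos 0° / 3.39 = 0.2950.
φ = arccos(0.2950) ≈ 72.8°.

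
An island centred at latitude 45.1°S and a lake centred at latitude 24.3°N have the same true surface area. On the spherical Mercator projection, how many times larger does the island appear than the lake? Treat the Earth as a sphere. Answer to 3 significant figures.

1.67

Mercator areal scale is sec²φ.
At 45.1°: sec²(45.1°) = 1/0.7059² = 2.007.
At 24.3°: sec²(24.3°) = 1/0.9114² = 1.204.
Ratio = 2.007/1.204 = cos²(24.3°)/cos²(45.1°) ≈ 1.67.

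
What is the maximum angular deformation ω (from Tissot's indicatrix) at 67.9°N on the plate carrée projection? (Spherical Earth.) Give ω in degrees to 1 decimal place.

53.9°

For the equirectangular projection with φ₀ = 0 (plate carrée), h = 1 along meridians and k = sec φ along parallels.
At 67.9°: h = 1.000, k = 2.658; principal scales a = 2.658, b = 1.000.
sin(ω/2) = (a − b)/(a + b) = 1.658/3.658 = 0.4533, so ω = 2 arcsin(0.4533) ≈ 53.9°.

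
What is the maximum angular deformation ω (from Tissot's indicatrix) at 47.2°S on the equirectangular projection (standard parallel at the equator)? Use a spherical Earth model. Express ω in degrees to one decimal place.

For the equirectangular projection with φ₀ = 0 (plate carrée), h = 1 along meridians and k = sec φ along parallels.
At 47.2°: h = 1.000, k = 1.472; principal scales a = 1.472, b = 1.000.
sin(ω/2) = (a − b)/(a + b) = 0.4718/2.472 = 0.1909, so ω = 2 arcsin(0.1909) ≈ 22.0°.

22.0°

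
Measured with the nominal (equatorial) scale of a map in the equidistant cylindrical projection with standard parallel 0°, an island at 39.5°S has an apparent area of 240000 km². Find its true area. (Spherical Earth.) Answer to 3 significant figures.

185000 km²

For the equirectangular projection with φ₀ = 0 (plate carrée), h = 1 along meridians and k = sec φ along parallels.
Areal scale = h·k = 1 × sec φ; at 39.5°, h = 1.000, k = 1.296, so h·k = 1.296.
True area = apparent / (areal scale) = 240000 / 1.296 ≈ 185000 km².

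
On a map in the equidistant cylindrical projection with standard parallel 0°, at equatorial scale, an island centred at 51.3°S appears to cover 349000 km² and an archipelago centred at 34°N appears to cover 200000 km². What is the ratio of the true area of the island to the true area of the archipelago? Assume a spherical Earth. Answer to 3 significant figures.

On the plate carrée, areal scale = h·k = 1 × sec φ, so true area = apparent × cos φ.
True area of island: 349000 × cos(51.3°) = 349000 × 0.6252 = 218200 km².
True area of archipelago: 200000 × cos(34°) = 200000 × 0.8290 = 165800 km².
Ratio = 218200 / 165800 ≈ 1.32.

1.32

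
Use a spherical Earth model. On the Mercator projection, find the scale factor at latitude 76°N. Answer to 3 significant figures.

For Mercator, h = k = sec φ (a conformal cylindrical projection has a single point scale, 1/cos φ).
k = 1/cos 76° = 1/0.2419 = 4.134.

4.13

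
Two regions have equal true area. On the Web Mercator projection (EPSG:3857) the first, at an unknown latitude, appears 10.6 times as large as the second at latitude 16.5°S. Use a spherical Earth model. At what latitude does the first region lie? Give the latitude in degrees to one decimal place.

On Mercator, (apparent₁)/(apparent₂) = sec²φ₁ / sec²φ₂ when true areas are equal.
cos²φ₂ / cos²φ₁ = 10.6  ⇒  cos φ₁ = cos 16.5° / √10.6 = 0.9588/3.256 = 0.2945.
φ₁ = arccos(0.2945) ≈ 72.9°.

72.9°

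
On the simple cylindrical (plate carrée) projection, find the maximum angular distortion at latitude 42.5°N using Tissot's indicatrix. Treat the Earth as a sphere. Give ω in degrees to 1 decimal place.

Plate carrée maps x = Rλ, y = Rφ. The meridian scale is h = 1 and the parallel scale is k = 1/cos φ = sec φ.
At 42.5°: h = 1.000, k = 1.356; principal scales a = 1.356, b = 1.000.
sin(ω/2) = (a − b)/(a + b) = 0.3563/2.356 = 0.1512, so ω = 2 arcsin(0.1512) ≈ 17.4°.

17.4°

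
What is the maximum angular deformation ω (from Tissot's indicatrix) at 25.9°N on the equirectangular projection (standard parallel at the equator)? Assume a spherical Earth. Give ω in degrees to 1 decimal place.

In the plate carrée (x = Rλ, y = Rφ), meridians are true-scale (h = 1) and parallels are stretched by k = sec φ.
At 25.9°: h = 1.000, k = 1.112; principal scales a = 1.112, b = 1.000.
sin(ω/2) = (a − b)/(a + b) = 0.1117/2.112 = 0.05288, so ω = 2 arcsin(0.05288) ≈ 6.1°.

6.1°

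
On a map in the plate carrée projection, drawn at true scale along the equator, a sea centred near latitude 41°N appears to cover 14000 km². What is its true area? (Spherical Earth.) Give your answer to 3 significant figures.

10600 km²

For the equirectangular projection with φ₀ = 0 (plate carrée), h = 1 along meridians and k = sec φ along parallels.
Areal scale = h·k = 1 × sec φ; at 41°, h = 1.000, k = 1.325, so h·k = 1.325.
True area = apparent / (areal scale) = 14000 / 1.325 ≈ 10600 km².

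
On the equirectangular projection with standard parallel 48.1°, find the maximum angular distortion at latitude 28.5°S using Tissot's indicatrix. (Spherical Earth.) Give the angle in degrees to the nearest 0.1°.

The equidistant cylindrical projection with φ₀ = 48.1° has h = 1 (meridians true) and k = cos φ₀ / cos φ along parallels.
At 28.5°: h = 1.000, k = 0.7599; principal scales a = 1.000, b = 0.7599.
sin(ω/2) = (a − b)/(a + b) = 0.2401/1.760 = 0.1364, so ω = 2 arcsin(0.1364) ≈ 15.7°.

15.7°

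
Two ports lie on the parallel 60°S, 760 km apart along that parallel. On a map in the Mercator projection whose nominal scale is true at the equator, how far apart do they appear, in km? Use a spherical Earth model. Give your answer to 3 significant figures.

1520 km

For Mercator, h = k = sec φ (a conformal cylindrical projection has a single point scale, 1/cos φ).
Along the parallel, k = sec 60° = 1/0.5000 = 2.000.
Map distance = 760 × 2.000 ≈ 1520 km.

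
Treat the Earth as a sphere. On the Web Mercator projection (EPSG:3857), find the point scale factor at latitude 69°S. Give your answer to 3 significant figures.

Mercator is conformal, so the point scale is isotropic: h = k = sec φ = 1/cos φ.
k = 1/cos 69° = 1/0.3584 = 2.790.

2.79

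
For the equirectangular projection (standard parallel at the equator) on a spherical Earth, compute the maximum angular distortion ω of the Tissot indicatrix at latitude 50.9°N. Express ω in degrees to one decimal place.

In the plate carrée (x = Rλ, y = Rφ), meridians are true-scale (h = 1) and parallels are stretched by k = sec φ.
At 50.9°: h = 1.000, k = 1.586; principal scales a = 1.586, b = 1.000.
sin(ω/2) = (a − b)/(a + b) = 0.5856/2.586 = 0.2265, so ω = 2 arcsin(0.2265) ≈ 26.2°.

26.2°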